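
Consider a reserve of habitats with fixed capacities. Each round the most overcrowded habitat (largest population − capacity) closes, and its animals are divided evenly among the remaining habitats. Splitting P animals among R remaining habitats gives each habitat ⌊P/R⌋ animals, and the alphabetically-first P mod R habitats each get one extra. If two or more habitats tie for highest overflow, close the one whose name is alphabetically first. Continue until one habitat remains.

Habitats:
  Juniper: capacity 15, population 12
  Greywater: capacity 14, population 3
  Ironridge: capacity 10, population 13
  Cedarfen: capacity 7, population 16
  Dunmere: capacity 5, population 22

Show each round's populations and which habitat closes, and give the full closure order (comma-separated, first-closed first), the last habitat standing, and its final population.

Round 1: Cedarfen=16 Dunmere=22 Greywater=3 Ironridge=13 Juniper=12 → close Dunmere (overflow 17)
  22÷4 = 5 each, +1 to first 2
Round 2: Cedarfen=22 Greywater=9 Ironridge=18 Juniper=17 → close Cedarfen (overflow 15)
  22÷3 = 7 each, +1 to first 1
Round 3: Greywater=17 Ironridge=25 Juniper=24 → close Ironridge (overflow 15)
  25÷2 = 12 each, +1 to first 1
Round 4: Greywater=30 Juniper=36 → close Juniper (overflow 21)
  36÷1 = 36 each, +1 to first 0

Closure order: Dunmere, Cedarfen, Ironridge, Juniper
Last habitat: Greywater with 66 animals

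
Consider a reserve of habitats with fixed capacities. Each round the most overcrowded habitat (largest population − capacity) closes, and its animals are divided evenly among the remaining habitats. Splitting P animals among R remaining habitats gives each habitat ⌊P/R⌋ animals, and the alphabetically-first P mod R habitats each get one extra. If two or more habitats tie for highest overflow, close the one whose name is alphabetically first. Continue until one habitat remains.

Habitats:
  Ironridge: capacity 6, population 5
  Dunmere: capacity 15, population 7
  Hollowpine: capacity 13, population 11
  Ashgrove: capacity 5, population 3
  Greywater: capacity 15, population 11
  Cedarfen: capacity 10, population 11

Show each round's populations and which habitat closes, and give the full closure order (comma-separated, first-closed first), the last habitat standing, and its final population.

Round 1: Ashgrove=3 Cedarfen=11 Dunmere=7 Greywater=11 Hollowpine=11 Ironridge=5 → close Cedarfen (overflow 1)
  11÷5 = 2 each, +1 to first 1
Round 2: Ashgrove=6 Dunmere=9 Greywater=13 Hollowpine=13 Ironridge=7 → close Ashgrove (overflow 1)
  6÷4 = 1 each, +1 to first 2
Round 3: Dunmere=11 Greywater=15 Hollowpine=14 Ironridge=8 → close Ironridge (overflow 2)
  8÷3 = 2 each, +1 to first 2
Round 4: Dunmere=14 Greywater=18 Hollowpine=16 → close Greywater (overflow 3)
  18÷2 = 9 each, +1 to first 0
Round 5: Dunmere=23 Hollowpine=25 → close Hollowpine (overflow 12)
  25÷1 = 25 each, +1 to first 0

Closure order: Cedarfen, Ashgrove, Ironridge, Greywater, Hollowpine
Last habitat: Dunmere with 48 animals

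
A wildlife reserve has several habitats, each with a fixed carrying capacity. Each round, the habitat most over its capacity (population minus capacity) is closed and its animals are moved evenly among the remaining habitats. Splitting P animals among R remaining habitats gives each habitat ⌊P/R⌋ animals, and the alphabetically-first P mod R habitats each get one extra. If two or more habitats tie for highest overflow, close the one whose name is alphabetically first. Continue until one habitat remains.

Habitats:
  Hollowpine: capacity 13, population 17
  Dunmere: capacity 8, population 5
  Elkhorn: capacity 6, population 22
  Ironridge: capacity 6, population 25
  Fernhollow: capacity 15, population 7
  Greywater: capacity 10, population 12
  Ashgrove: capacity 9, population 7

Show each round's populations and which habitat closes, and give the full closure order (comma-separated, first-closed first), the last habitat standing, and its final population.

Closure order: Ironridge, Elkhorn, Hollowpine, Greywater, Ashgrove, Dunmere
Last habitat: Fernhollow with 95 animals

Round 1: Ashgrove=7 Dunmere=5 Elkhorn=22 Fernhollow=7 Greywater=12 Hollowpine=17 Ironridge=25 → close Ironridge (overflow 19)
  25÷6 = 4 each, +1 to first 1
Round 2: Ashgrove=12 Dunmere=9 Elkhorn=26 Fernhollow=11 Greywater=16 Hollowpine=21 → close Elkhorn (overflow 20)
  26÷5 = 5 each, +1 to first 1
Round 3: Ashgrove=18 Dunmere=14 Fernhollow=16 Greywater=21 Hollowpine=26 → close Hollowpine (overflow 13)
  26÷4 = 6 each, +1 to first 2
Round 4: Ashgrove=25 Dunmere=21 Fernhollow=22 Greywater=27 → close Greywater (overflow 17)
  27÷3 = 9 each, +1 to first 0
Round 5: Ashgrove=34 Dunmere=30 Fernhollow=31 → close Ashgrove (overflow 25)
  34÷2 = 17 each, +1 to first 0
Round 6: Dunmere=47 Fernhollow=48 → close Dunmere (overflow 39)
  47÷1 = 47 each, +1 to first 0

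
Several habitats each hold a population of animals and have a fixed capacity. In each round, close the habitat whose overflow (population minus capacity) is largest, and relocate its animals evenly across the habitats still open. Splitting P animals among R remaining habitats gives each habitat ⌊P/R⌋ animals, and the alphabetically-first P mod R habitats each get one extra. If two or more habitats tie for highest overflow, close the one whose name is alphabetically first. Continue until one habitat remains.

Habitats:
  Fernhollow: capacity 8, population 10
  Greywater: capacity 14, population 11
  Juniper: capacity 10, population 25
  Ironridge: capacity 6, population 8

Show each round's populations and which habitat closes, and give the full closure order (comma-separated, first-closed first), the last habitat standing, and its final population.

Closure order: Juniper, Fernhollow, Ironridge
Last habitat: Greywater with 54 animals

Round 1: Fernhollow=10 Greywater=11 Ironridge=8 Juniper=25 → close Juniper (overflow 15)
  25÷3 = 8 each, +1 to first 1
Round 2: Fernhollow=19 Greywater=19 Ironridge=16 → close Fernhollow (overflow 11)
  19÷2 = 9 each, +1 to first 1
Round 3: Greywater=29 Ironridge=25 → close Ironridge (overflow 19)
  25÷1 = 25 each, +1 to first 0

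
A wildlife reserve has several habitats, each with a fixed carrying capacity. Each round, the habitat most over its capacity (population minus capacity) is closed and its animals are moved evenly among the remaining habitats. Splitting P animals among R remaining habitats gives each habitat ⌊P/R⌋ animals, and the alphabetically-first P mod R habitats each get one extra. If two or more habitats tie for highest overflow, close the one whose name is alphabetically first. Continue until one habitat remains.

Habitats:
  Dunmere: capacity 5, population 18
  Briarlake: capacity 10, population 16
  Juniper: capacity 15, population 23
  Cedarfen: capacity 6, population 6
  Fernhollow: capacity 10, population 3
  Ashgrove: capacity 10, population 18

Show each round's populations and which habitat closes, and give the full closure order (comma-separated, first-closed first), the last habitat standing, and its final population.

Closure order: Dunmere, Ashgrove, Briarlake, Juniper, Cedarfen
Last habitat: Fernhollow with 84 animals

Round 1: Ashgrove=18 Briarlake=16 Cedarfen=6 Dunmere=18 Fernhollow=3 Juniper=23 → close Dunmere (overflow 13)
  18÷5 = 3 each, +1 to first 3
Round 2: Ashgrove=22 Briarlake=20 Cedarfen=10 Fernhollow=6 Juniper=26 → close Ashgrove (overflow 12)
  22÷4 = 5 each, +1 to first 2
Round 3: Briarlake=26 Cedarfen=16 Fernhollow=11 Juniper=31 → close Briarlake (overflow 16)
  26÷3 = 8 each, +1 to first 2
Round 4: Cedarfen=25 Fernhollow=20 Juniper=39 → close Juniper (overflow 24)
  39÷2 = 19 each, +1 to first 1
Round 5: Cedarfen=45 Fernhollow=39 → close Cedarfen (overflow 39)
  45÷1 = 45 each, +1 to first 0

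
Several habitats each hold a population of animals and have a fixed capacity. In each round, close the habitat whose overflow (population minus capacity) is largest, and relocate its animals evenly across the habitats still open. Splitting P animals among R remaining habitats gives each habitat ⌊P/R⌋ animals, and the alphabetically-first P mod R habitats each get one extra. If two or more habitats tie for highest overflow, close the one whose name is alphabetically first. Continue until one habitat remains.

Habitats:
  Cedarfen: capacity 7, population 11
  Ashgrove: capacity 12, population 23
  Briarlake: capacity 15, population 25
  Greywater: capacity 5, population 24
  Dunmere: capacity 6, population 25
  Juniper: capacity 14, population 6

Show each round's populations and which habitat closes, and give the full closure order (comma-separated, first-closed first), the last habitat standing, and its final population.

Closure order: Dunmere, Greywater, Ashgrove, Briarlake, Cedarfen
Last habitat: Juniper with 114 animals

Round 1: Ashgrove=23 Briarlake=25 Cedarfen=11 Dunmere=25 Greywater=24 Juniper=6 → close Dunmere (overflow 19)
  25÷5 = 5 each, +1 to first 0
Round 2: Ashgrove=28 Briarlake=30 Cedarfen=16 Greywater=29 Juniper=11 → close Greywater (overflow 24)
  29÷4 = 7 each, +1 to first 1
Round 3: Ashgrove=36 Briarlake=37 Cedarfen=23 Juniper=18 → close Ashgrove (overflow 24)
  36÷3 = 12 each, +1 to first 0
Round 4: Briarlake=49 Cedarfen=35 Juniper=30 → close Briarlake (overflow 34)
  49÷2 = 24 each, +1 to first 1
Round 5: Cedarfen=60 Juniper=54 → close Cedarfen (overflow 53)
  60÷1 = 60 each, +1 to first 0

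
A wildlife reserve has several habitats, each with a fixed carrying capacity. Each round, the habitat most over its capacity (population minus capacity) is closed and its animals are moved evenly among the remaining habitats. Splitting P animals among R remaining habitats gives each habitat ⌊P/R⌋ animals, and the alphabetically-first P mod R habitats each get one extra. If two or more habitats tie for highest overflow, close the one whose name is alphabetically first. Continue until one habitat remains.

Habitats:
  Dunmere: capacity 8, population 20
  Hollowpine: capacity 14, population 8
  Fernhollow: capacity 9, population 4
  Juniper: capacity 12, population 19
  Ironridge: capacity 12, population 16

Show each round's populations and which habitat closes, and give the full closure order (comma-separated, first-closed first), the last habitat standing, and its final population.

Round 1: Dunmere=20 Fernhollow=4 Hollowpine=8 Ironridge=16 Juniper=19 → close Dunmere (overflow 12)
  20÷4 = 5 each, +1 to first 0
Round 2: Fernhollow=9 Hollowpine=13 Ironridge=21 Juniper=24 → close Juniper (overflow 12)
  24÷3 = 8 each, +1 to first 0
Round 3: Fernhollow=17 Hollowpine=21 Ironridge=29 → close Ironridge (overflow 17)
  29÷2 = 14 each, +1 to first 1
Round 4: Fernhollow=32 Hollowpine=35 → close Fernhollow (overflow 23)
  32÷1 = 32 each, +1 to first 0

Closure order: Dunmere, Juniper, Ironridge, Fernhollow
Last habitat: Hollowpine with 67 animals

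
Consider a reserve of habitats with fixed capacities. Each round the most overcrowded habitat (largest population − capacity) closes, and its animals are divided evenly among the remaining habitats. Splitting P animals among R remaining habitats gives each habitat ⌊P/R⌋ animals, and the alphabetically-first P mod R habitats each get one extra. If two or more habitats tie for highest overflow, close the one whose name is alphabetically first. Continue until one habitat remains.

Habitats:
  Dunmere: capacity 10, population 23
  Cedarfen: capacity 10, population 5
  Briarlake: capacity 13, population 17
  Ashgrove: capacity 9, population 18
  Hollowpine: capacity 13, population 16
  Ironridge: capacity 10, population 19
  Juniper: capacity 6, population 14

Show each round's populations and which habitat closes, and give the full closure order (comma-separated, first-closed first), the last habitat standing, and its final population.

Closure order: Dunmere, Ashgrove, Ironridge, Juniper, Briarlake, Hollowpine
Last habitat: Cedarfen with 112 animals

Round 1: Ashgrove=18 Briarlake=17 Cedarfen=5 Dunmere=23 Hollowpine=16 Ironridge=19 Juniper=14 → close Dunmere (overflow 13)
  23÷6 = 3 each, +1 to first 5
Round 2: Ashgrove=22 Briarlake=21 Cedarfen=9 Hollowpine=20 Ironridge=23 Juniper=17 → close Ashgrove (overflow 13)
  22÷5 = 4 each, +1 to first 2
Round 3: Briarlake=26 Cedarfen=14 Hollowpine=24 Ironridge=27 Juniper=21 → close Ironridge (overflow 17)
  27÷4 = 6 each, +1 to first 3
Round 4: Briarlake=33 Cedarfen=21 Hollowpine=31 Juniper=27 → close Juniper (overflow 21)
  27÷3 = 9 each, +1 to first 0
Round 5: Briarlake=42 Cedarfen=30 Hollowpine=40 → close Briarlake (overflow 29)
  42÷2 = 21 each, +1 to first 0
Round 6: Cedarfen=51 Hollowpine=61 → close Hollowpine (overflow 48)
  61÷1 = 61 each, +1 to first 0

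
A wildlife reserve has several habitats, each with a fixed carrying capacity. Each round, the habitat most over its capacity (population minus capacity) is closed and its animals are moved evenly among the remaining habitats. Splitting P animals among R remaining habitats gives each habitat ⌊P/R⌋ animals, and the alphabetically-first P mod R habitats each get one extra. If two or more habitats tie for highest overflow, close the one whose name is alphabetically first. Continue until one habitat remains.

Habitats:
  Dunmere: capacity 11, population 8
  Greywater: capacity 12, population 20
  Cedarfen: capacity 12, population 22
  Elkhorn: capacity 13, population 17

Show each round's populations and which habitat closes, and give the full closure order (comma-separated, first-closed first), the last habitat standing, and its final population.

Closure order: Cedarfen, Greywater, Elkhorn
Last habitat: Dunmere with 67 animals

Round 1: Cedarfen=22 Dunmere=8 Elkhorn=17 Greywater=20 → close Cedarfen (overflow 10)
  22÷3 = 7 each, +1 to first 1
Round 2: Dunmere=16 Elkhorn=24 Greywater=27 → close Greywater (overflow 15)
  27÷2 = 13 each, +1 to first 1
Round 3: Dunmere=30 Elkhorn=37 → close Elkhorn (overflow 24)
  37÷1 = 37 each, +1 to first 0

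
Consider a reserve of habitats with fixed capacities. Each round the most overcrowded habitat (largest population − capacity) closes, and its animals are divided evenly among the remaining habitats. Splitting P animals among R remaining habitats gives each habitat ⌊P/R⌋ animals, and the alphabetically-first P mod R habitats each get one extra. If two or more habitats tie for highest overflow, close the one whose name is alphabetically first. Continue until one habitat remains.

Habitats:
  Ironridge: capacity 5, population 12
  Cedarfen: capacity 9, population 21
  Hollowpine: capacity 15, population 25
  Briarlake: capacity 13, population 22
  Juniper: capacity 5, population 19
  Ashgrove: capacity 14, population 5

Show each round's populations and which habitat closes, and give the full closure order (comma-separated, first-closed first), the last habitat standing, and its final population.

Closure order: Juniper, Cedarfen, Hollowpine, Briarlake, Ironridge
Last habitat: Ashgrove with 104 animals

Round 1: Ashgrove=5 Briarlake=22 Cedarfen=21 Hollowpine=25 Ironridge=12 Juniper=19 → close Juniper (overflow 14)
  19÷5 = 3 each, +1 to first 4
Round 2: Ashgrove=9 Briarlake=26 Cedarfen=25 Hollowpine=29 Ironridge=15 → close Cedarfen (overflow 16)
  25÷4 = 6 each, +1 to first 1
Round 3: Ashgrove=16 Briarlake=32 Hollowpine=35 Ironridge=21 → close Hollowpine (overflow 20)
  35÷3 = 11 each, +1 to first 2
Round 4: Ashgrove=28 Briarlake=44 Ironridge=32 → close Briarlake (overflow 31)
  44÷2 = 22 each, +1 to first 0
Round 5: Ashgrove=50 Ironridge=54 → close Ironridge (overflow 49)
  54÷1 = 54 each, +1 to first 0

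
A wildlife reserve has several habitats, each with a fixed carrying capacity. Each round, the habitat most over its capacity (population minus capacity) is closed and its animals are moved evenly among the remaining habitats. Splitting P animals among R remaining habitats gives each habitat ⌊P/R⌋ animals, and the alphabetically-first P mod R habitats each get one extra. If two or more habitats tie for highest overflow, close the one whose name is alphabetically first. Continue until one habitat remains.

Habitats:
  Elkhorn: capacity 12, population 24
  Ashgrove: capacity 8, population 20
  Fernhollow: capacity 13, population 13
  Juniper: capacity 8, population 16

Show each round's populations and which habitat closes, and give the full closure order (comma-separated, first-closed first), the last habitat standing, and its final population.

Closure order: Ashgrove, Elkhorn, Juniper
Last habitat: Fernhollow with 73 animals

Round 1: Ashgrove=20 Elkhorn=24 Fernhollow=13 Juniper=16 → close Ashgrove (overflow 12)
  20÷3 = 6 each, +1 to first 2
Round 2: Elkhorn=31 Fernhollow=20 Juniper=22 → close Elkhorn (overflow 19)
  31÷2 = 15 each, +1 to first 1
Round 3: Fernhollow=36 Juniper=37 → close Juniper (overflow 29)
  37÷1 = 37 each, +1 to first 0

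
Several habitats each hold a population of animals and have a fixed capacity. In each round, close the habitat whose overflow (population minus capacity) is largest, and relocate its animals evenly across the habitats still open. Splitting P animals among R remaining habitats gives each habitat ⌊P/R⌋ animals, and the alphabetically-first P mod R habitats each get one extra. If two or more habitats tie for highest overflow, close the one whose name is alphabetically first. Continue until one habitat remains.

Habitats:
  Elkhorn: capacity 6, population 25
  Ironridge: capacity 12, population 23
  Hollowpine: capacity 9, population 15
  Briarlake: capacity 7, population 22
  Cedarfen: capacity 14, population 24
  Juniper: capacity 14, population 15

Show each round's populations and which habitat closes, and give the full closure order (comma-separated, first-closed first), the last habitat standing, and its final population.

Round 1: Briarlake=22 Cedarfen=24 Elkhorn=25 Hollowpine=15 Ironridge=23 Juniper=15 → close Elkhorn (overflow 19)
  25÷5 = 5 each, +1 to first 0
Round 2: Briarlake=27 Cedarfen=29 Hollowpine=20 Ironridge=28 Juniper=20 → close Briarlake (overflow 20)
  27÷4 = 6 each, +1 to first 3
Round 3: Cedarfen=36 Hollowpine=27 Ironridge=35 Juniper=26 → close Ironridge (overflow 23)
  35÷3 = 11 each, +1 to first 2
Round 4: Cedarfen=48 Hollowpine=39 Juniper=37 → close Cedarfen (overflow 34)
  48÷2 = 24 each, +1 to first 0
Round 5: Hollowpine=63 Juniper=61 → close Hollowpine (overflow 54)
  63÷1 = 63 each, +1 to first 0

Closure order: Elkhorn, Briarlake, Ironridge, Cedarfen, Hollowpine
Last habitat: Juniper with 124 animals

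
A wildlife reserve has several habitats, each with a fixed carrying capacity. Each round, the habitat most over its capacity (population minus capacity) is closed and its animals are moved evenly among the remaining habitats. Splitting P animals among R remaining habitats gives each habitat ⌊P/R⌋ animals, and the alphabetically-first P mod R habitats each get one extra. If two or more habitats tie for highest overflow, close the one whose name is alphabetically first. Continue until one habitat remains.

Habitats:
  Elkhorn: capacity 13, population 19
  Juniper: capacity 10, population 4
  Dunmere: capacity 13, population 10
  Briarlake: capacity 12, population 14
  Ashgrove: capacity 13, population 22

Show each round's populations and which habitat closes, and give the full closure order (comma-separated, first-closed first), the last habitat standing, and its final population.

Round 1: Ashgrove=22 Briarlake=14 Dunmere=10 Elkhorn=19 Juniper=4 → close Ashgrove (overflow 9)
  22÷4 = 5 each, +1 to first 2
Round 2: Briarlake=20 Dunmere=16 Elkhorn=24 Juniper=9 → close Elkhorn (overflow 11)
  24÷3 = 8 each, +1 to first 0
Round 3: Briarlake=28 Dunmere=24 Juniper=17 → close Briarlake (overflow 16)
  28÷2 = 14 each, +1 to first 0
Round 4: Dunmere=38 Juniper=31 → close Dunmere (overflow 25)
  38÷1 = 38 each, +1 to first 0

Closure order: Ashgrove, Elkhorn, Briarlake, Dunmere
Last habitat: Juniper with 69 animals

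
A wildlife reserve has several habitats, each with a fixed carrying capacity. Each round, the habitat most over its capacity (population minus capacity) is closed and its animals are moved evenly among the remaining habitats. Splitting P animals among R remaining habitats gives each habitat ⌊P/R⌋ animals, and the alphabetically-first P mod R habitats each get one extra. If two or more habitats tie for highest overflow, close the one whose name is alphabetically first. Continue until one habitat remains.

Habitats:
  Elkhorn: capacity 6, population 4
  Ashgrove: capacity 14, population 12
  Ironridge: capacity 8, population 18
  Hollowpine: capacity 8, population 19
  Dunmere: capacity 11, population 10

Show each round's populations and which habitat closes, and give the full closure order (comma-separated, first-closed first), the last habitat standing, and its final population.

Closure order: Hollowpine, Ironridge, Ashgrove, Dunmere
Last habitat: Elkhorn with 63 animals

Round 1: Ashgrove=12 Dunmere=10 Elkhorn=4 Hollowpine=19 Ironridge=18 → close Hollowpine (overflow 11)
  19÷4 = 4 each, +1 to first 3
Round 2: Ashgrove=17 Dunmere=15 Elkhorn=9 Ironridge=22 → close Ironridge (overflow 14)
  22÷3 = 7 each, +1 to first 1
Round 3: Ashgrove=25 Dunmere=22 Elkhorn=16 → close Ashgrove (overflow 11)
  25÷2 = 12 each, +1 to first 1
Round 4: Dunmere=35 Elkhorn=28 → close Dunmere (overflow 24)
  35÷1 = 35 each, +1 to first 0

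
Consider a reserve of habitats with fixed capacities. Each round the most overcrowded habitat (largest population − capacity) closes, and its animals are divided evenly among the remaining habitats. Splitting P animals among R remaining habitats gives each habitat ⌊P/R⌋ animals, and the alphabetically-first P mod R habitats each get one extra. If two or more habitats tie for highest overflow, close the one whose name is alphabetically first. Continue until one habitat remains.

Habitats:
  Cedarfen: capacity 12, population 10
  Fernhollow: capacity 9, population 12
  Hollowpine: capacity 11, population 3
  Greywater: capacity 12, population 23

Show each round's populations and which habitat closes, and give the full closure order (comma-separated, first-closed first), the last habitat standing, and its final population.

Closure order: Greywater, Fernhollow, Cedarfen
Last habitat: Hollowpine with 48 animals

Round 1: Cedarfen=10 Fernhollow=12 Greywater=23 Hollowpine=3 → close Greywater (overflow 11)
  23÷3 = 7 each, +1 to first 2
Round 2: Cedarfen=18 Fernhollow=20 Hollowpine=10 → close Fernhollow (overflow 11)
  20÷2 = 10 each, +1 to first 0
Round 3: Cedarfen=28 Hollowpine=20 → close Cedarfen (overflow 16)
  28÷1 = 28 each, +1 to first 0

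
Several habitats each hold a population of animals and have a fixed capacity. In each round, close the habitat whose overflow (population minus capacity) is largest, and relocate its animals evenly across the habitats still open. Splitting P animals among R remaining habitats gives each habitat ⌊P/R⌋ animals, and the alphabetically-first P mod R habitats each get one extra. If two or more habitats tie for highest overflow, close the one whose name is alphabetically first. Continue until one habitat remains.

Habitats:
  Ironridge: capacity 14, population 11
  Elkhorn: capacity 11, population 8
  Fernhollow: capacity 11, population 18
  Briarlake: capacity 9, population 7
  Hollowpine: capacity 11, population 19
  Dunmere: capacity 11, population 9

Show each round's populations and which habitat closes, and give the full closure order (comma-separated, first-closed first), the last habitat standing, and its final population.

Closure order: Hollowpine, Fernhollow, Briarlake, Dunmere, Elkhorn
Last habitat: Ironridge with 72 animals

Round 1: Briarlake=7 Dunmere=9 Elkhorn=8 Fernhollow=18 Hollowpine=19 Ironridge=11 → close Hollowpine (overflow 8)
  19÷5 = 3 each, +1 to first 4
Round 2: Briarlake=11 Dunmere=13 Elkhorn=12 Fernhollow=22 Ironridge=14 → close Fernhollow (overflow 11)
  22÷4 = 5 each, +1 to first 2
Round 3: Briarlake=17 Dunmere=19 Elkhorn=17 Ironridge=19 → close Briarlake (overflow 8)
  17÷3 = 5 each, +1 to first 2
Round 4: Dunmere=25 Elkhorn=23 Ironridge=24 → close Dunmere (overflow 14)
  25÷2 = 12 each, +1 to first 1
Round 5: Elkhorn=36 Ironridge=36 → close Elkhorn (overflow 25)
  36÷1 = 36 each, +1 to first 0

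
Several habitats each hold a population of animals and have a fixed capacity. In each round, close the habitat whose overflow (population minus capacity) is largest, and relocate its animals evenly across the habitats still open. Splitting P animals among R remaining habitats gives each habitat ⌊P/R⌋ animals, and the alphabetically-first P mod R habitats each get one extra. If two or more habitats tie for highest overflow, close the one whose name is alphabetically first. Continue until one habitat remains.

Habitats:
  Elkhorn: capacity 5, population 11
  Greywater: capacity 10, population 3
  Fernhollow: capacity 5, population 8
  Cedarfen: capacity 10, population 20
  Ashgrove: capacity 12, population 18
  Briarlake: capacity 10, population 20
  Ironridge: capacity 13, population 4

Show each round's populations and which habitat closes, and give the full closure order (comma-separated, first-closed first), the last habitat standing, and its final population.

Closure order: Briarlake, Cedarfen, Ashgrove, Elkhorn, Fernhollow, Greywater
Last habitat: Ironridge with 84 animals

Round 1: Ashgrove=18 Briarlake=20 Cedarfen=20 Elkhorn=11 Fernhollow=8 Greywater=3 Ironridge=4 → close Briarlake (overflow 10)
  20÷6 = 3 each, +1 to first 2
Round 2: Ashgrove=22 Cedarfen=24 Elkhorn=14 Fernhollow=11 Greywater=6 Ironridge=7 → close Cedarfen (overflow 14)
  24÷5 = 4 each, +1 to first 4
Round 3: Ashgrove=27 Elkhorn=19 Fernhollow=16 Greywater=11 Ironridge=11 → close Ashgrove (overflow 15)
  27÷4 = 6 each, +1 to first 3
Round 4: Elkhorn=26 Fernhollow=23 Greywater=18 Ironridge=17 → close Elkhorn (overflow 21)
  26÷3 = 8 each, +1 to first 2
Round 5: Fernhollow=32 Greywater=27 Ironridge=25 → close Fernhollow (overflow 27)
  32÷2 = 16 each, +1 to first 0
Round 6: Greywater=43 Ironridge=41 → close Greywater (overflow 33)
  43÷1 = 43 each, +1 to first 0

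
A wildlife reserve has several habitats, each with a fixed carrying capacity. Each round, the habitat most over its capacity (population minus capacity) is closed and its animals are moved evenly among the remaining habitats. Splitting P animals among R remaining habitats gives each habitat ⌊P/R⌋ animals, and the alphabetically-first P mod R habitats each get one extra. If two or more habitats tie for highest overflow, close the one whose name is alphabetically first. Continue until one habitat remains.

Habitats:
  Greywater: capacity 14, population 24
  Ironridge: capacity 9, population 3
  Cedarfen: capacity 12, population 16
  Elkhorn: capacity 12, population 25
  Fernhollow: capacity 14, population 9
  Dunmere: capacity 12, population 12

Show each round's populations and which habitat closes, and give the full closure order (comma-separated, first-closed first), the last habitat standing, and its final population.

Round 1: Cedarfen=16 Dunmere=12 Elkhorn=25 Fernhollow=9 Greywater=24 Ironridge=3 → close Elkhorn (overflow 13)
  25÷5 = 5 each, +1 to first 0
Round 2: Cedarfen=21 Dunmere=17 Fernhollow=14 Greywater=29 Ironridge=8 → close Greywater (overflow 15)
  29÷4 = 7 each, +1 to first 1
Round 3: Cedarfen=29 Dunmere=24 Fernhollow=21 Ironridge=15 → close Cedarfen (overflow 17)
  29÷3 = 9 each, +1 to first 2
Round 4: Dunmere=34 Fernhollow=31 Ironridge=24 → close Dunmere (overflow 22)
  34÷2 = 17 each, +1 to first 0
Round 5: Fernhollow=48 Ironridge=41 → close Fernhollow (overflow 34)
  48÷1 = 48 each, +1 to first 0

Closure order: Elkhorn, Greywater, Cedarfen, Dunmere, Fernhollow
Last habitat: Ironridge with 89 animals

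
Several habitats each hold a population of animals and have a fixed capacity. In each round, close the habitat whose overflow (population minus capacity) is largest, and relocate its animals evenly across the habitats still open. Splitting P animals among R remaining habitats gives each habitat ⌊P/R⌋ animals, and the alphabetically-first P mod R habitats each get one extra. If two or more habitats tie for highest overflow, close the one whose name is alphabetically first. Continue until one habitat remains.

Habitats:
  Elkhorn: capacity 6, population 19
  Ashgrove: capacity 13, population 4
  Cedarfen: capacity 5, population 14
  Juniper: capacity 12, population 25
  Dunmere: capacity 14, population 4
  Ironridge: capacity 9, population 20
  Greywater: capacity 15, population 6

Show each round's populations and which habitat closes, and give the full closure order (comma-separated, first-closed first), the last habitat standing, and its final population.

Round 1: Ashgrove=4 Cedarfen=14 Dunmere=4 Elkhorn=19 Greywater=6 Ironridge=20 Juniper=25 → close Elkhorn (overflow 13)
  19÷6 = 3 each, +1 to first 1
Round 2: Ashgrove=8 Cedarfen=17 Dunmere=7 Greywater=9 Ironridge=23 Juniper=28 → close Juniper (overflow 16)
  28÷5 = 5 each, +1 to first 3
Round 3: Ashgrove=14 Cedarfen=23 Dunmere=13 Greywater=14 Ironridge=28 → close Ironridge (overflow 19)
  28÷4 = 7 each, +1 to first 0
Round 4: Ashgrove=21 Cedarfen=30 Dunmere=20 Greywater=21 → close Cedarfen (overflow 25)
  30÷3 = 10 each, +1 to first 0
Round 5: Ashgrove=31 Dunmere=30 Greywater=31 → close Ashgrove (overflow 18)
  31÷2 = 15 each, +1 to first 1
Round 6: Dunmere=46 Greywater=46 → close Dunmere (overflow 32)
  46÷1 = 46 each, +1 to first 0

Closure order: Elkhorn, Juniper, Ironridge, Cedarfen, Ashgrove, Dunmere
Last habitat: Greywater with 92 animals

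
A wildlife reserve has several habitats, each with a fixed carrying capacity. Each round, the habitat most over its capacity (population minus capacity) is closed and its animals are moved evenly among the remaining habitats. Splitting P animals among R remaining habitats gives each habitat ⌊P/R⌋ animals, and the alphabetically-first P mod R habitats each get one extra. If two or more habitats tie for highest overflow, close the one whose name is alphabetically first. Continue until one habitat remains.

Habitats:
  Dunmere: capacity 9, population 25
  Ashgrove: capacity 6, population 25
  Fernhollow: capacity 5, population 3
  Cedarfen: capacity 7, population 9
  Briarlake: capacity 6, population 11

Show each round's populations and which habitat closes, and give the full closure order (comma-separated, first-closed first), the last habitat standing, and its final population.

Round 1: Ashgrove=25 Briarlake=11 Cedarfen=9 Dunmere=25 Fernhollow=3 → close Ashgrove (overflow 19)
  25÷4 = 6 each, +1 to first 1
Round 2: Briarlake=18 Cedarfen=15 Dunmere=31 Fernhollow=9 → close Dunmere (overflow 22)
  31÷3 = 10 each, +1 to first 1
Round 3: Briarlake=29 Cedarfen=25 Fernhollow=19 → close Briarlake (overflow 23)
  29÷2 = 14 each, +1 to first 1
Round 4: Cedarfen=40 Fernhollow=33 → close Cedarfen (overflow 33)
  40÷1 = 40 each, +1 to first 0

Closure order: Ashgrove, Dunmere, Briarlake, Cedarfen
Last habitat: Fernhollow with 73 animals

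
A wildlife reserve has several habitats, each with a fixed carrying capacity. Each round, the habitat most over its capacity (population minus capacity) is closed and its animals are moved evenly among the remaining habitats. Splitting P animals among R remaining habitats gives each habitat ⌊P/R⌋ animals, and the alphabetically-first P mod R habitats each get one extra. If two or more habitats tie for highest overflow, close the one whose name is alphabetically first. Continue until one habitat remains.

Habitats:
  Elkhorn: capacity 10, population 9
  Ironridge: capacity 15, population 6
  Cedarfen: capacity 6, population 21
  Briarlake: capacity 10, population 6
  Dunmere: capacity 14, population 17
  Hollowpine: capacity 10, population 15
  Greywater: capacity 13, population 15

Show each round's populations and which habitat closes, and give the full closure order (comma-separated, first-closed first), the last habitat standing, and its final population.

Round 1: Briarlake=6 Cedarfen=21 Dunmere=17 Elkhorn=9 Greywater=15 Hollowpine=15 Ironridge=6 → close Cedarfen (overflow 15)
  21÷6 = 3 each, +1 to first 3
Round 2: Briarlake=10 Dunmere=21 Elkhorn=13 Greywater=18 Hollowpine=18 Ironridge=9 → close Hollowpine (overflow 8)
  18÷5 = 3 each, +1 to first 3
Round 3: Briarlake=14 Dunmere=25 Elkhorn=17 Greywater=21 Ironridge=12 → close Dunmere (overflow 11)
  25÷4 = 6 each, +1 to first 1
Round 4: Briarlake=21 Elkhorn=23 Greywater=27 Ironridge=18 → close Greywater (overflow 14)
  27÷3 = 9 each, +1 to first 0
Round 5: Briarlake=30 Elkhorn=32 Ironridge=27 → close Elkhorn (overflow 22)
  32÷2 = 16 each, +1 to first 0
Round 6: Briarlake=46 Ironridge=43 → close Briarlake (overflow 36)
  46÷1 = 46 each, +1 to first 0

Closure order: Cedarfen, Hollowpine, Dunmere, Greywater, Elkhorn, Briarlake
Last habitat: Ironridge with 89 animals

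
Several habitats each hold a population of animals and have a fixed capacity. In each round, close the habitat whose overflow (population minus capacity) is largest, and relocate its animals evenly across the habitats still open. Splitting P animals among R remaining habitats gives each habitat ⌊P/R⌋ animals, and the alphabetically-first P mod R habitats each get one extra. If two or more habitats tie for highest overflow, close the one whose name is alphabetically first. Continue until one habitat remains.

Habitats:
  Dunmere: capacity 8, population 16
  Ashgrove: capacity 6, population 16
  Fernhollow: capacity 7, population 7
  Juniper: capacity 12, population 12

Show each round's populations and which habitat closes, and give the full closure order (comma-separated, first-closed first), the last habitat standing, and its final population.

Closure order: Ashgrove, Dunmere, Fernhollow
Last habitat: Juniper with 51 animals

Round 1: Ashgrove=16 Dunmere=16 Fernhollow=7 Juniper=12 → close Ashgrove (overflow 10)
  16÷3 = 5 each, +1 to first 1
Round 2: Dunmere=22 Fernhollow=12 Juniper=17 → close Dunmere (overflow 14)
  22÷2 = 11 each, +1 to first 0
Round 3: Fernhollow=23 Juniper=28 → close Fernhollow (overflow 16)
  23÷1 = 23 each, +1 to first 0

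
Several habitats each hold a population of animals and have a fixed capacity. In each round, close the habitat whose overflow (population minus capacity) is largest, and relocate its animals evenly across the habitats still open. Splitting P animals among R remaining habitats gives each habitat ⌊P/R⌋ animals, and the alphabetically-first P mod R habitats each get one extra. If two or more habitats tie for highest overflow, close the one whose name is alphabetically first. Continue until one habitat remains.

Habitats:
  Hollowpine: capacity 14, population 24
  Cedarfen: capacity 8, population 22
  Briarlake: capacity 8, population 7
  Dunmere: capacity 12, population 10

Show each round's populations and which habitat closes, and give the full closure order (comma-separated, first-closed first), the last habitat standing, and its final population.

Round 1: Briarlake=7 Cedarfen=22 Dunmere=10 Hollowpine=24 → close Cedarfen (overflow 14)
  22÷3 = 7 each, +1 to first 1
Round 2: Briarlake=15 Dunmere=17 Hollowpine=31 → close Hollowpine (overflow 17)
  31÷2 = 15 each, +1 to first 1
Round 3: Briarlake=31 Dunmere=32 → close Briarlake (overflow 23)
  31÷1 = 31 each, +1 to first 0

Closure order: Cedarfen, Hollowpine, Briarlake
Last habitat: Dunmere with 63 animals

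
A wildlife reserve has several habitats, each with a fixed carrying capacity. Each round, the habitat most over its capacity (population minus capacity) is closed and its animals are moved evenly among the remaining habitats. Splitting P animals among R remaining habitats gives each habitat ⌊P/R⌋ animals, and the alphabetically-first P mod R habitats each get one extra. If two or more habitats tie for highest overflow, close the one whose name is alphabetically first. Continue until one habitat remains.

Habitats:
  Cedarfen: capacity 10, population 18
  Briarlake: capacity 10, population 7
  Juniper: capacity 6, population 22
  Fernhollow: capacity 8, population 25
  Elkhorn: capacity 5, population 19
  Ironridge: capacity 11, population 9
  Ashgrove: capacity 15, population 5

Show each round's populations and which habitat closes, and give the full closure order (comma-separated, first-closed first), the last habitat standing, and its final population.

Round 1: Ashgrove=5 Briarlake=7 Cedarfen=18 Elkhorn=19 Fernhollow=25 Ironridge=9 Juniper=22 → close Fernhollow (overflow 17)
  25÷6 = 4 each, +1 to first 1
Round 2: Ashgrove=10 Briarlake=11 Cedarfen=22 Elkhorn=23 Ironridge=13 Juniper=26 → close Juniper (overflow 20)
  26÷5 = 5 each, +1 to first 1
Round 3: Ashgrove=16 Briarlake=16 Cedarfen=27 Elkhorn=28 Ironridge=18 → close Elkhorn (overflow 23)
  28÷4 = 7 each, +1 to first 0
Round 4: Ashgrove=23 Briarlake=23 Cedarfen=34 Ironridge=25 → close Cedarfen (overflow 24)
  34÷3 = 11 each, +1 to first 1
Round 5: Ashgrove=35 Briarlake=34 Ironridge=36 → close Ironridge (overflow 25)
  36÷2 = 18 each, +1 to first 0
Round 6: Ashgrove=53 Briarlake=52 → close Briarlake (overflow 42)
  52÷1 = 52 each, +1 to first 0

Closure order: Fernhollow, Juniper, Elkhorn, Cedarfen, Ironridge, Briarlake
Last habitat: Ashgrove with 105 animals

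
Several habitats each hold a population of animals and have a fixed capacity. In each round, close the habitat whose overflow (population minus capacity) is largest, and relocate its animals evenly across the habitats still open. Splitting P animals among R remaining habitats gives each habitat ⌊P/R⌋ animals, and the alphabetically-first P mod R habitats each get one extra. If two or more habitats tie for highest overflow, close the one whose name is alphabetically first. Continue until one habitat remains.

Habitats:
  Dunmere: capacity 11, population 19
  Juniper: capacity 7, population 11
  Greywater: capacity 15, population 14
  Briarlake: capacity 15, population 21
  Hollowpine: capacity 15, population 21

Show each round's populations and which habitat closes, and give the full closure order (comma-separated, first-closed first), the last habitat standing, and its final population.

Closure order: Dunmere, Briarlake, Hollowpine, Juniper
Last habitat: Greywater with 86 animals

Round 1: Briarlake=21 Dunmere=19 Greywater=14 Hollowpine=21 Juniper=11 → close Dunmere (overflow 8)
  19÷4 = 4 each, +1 to first 3
Round 2: Briarlake=26 Greywater=19 Hollowpine=26 Juniper=15 → close Briarlake (overflow 11)
  26÷3 = 8 each, +1 to first 2
Round 3: Greywater=28 Hollowpine=35 Juniper=23 → close Hollowpine (overflow 20)
  35÷2 = 17 each, +1 to first 1
Round 4: Greywater=46 Juniper=40 → close Juniper (overflow 33)
  40÷1 = 40 each, +1 to first 0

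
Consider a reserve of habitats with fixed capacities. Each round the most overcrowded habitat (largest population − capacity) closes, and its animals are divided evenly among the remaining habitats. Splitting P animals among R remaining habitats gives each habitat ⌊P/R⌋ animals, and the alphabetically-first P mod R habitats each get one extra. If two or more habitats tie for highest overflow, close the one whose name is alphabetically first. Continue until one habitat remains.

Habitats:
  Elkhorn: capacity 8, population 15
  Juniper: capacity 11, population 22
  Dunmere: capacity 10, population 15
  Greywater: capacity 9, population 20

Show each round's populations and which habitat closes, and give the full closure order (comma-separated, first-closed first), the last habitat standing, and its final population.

Round 1: Dunmere=15 Elkhorn=15 Greywater=20 Juniper=22 → close Greywater (overflow 11)
  20÷3 = 6 each, +1 to first 2
Round 2: Dunmere=22 Elkhorn=22 Juniper=28 → close Juniper (overflow 17)
  28÷2 = 14 each, +1 to first 0
Round 3: Dunmere=36 Elkhorn=36 → close Elkhorn (overflow 28)
  36÷1 = 36 each, +1 to first 0

Closure order: Greywater, Juniper, Elkhorn
Last habitat: Dunmere with 72 animals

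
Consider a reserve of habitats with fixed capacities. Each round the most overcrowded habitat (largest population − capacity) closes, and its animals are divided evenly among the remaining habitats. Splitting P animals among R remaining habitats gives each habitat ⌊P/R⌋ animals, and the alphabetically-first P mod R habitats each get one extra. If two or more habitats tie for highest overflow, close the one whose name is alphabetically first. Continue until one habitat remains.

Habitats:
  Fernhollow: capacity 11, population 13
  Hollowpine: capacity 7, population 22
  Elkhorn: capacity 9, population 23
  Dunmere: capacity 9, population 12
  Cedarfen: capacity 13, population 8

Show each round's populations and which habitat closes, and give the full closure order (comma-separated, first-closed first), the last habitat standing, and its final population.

Closure order: Hollowpine, Elkhorn, Dunmere, Fernhollow
Last habitat: Cedarfen with 78 animals

Round 1: Cedarfen=8 Dunmere=12 Elkhorn=23 Fernhollow=13 Hollowpine=22 → close Hollowpine (overflow 15)
  22÷4 = 5 each, +1 to first 2
Round 2: Cedarfen=14 Dunmere=18 Elkhorn=28 Fernhollow=18 → close Elkhorn (overflow 19)
  28÷3 = 9 each, +1 to first 1
Round 3: Cedarfen=24 Dunmere=27 Fernhollow=27 → close Dunmere (overflow 18)
  27÷2 = 13 each, +1 to first 1
Round 4: Cedarfen=38 Fernhollow=40 → close Fernhollow (overflow 29)
  40÷1 = 40 each, +1 to first 0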